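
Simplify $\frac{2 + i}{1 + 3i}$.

Multiply numerator and denominator by conjugate (1 - 3i):
= (2 + i)(1 - 3i) / (1^2 + 3^2)
= (5 - 5i) / 10
Divide through by 5: (1 - i) / 2
= 1/2 - (1/2)i


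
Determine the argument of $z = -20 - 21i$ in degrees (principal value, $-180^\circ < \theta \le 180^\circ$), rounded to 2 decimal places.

θ = arctan(b/a) = arctan(-21/-20) (quadrant-adjusted) = -133.60°


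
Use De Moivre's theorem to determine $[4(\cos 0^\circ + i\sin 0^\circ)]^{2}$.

By De Moivre: z^n = r^n(cos(nθ) + i sin(nθ))
= 4^2(cos(2*0°) + i sin(2*0°))
= 16(cos 0° + i sin 0°)
= 16


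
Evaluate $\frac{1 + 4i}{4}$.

Divisor is real, so divide each part by 4:
= 1/4 + i


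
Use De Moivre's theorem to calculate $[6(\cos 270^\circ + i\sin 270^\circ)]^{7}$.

By De Moivre: z^n = r^n(cos(nθ) + i sin(nθ))
= 6^7(cos(7*270°) + i sin(7*270°))
= 279936(cos 90° + i sin 90°)
= 279936i


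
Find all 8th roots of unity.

ω_k = e^(2πik/8) = cos(2πk/8) + i sin(2πk/8) for k = 0, 1, ..., 7
Roots: 1, sqrt(2)/2 + (sqrt(2)/2)i, i, -sqrt(2)/2 + (sqrt(2)/2)i, -1, -sqrt(2)/2 - (sqrt(2)/2)i, -i, sqrt(2)/2 - (sqrt(2)/2)i


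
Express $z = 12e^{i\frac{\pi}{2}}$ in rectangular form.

a = r cos θ = 12 * 0 = 0
b = r sin θ = 12 * 1 = 12
z = 12i


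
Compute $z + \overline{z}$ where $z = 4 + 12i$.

z + conjugate(z) = (a + bi) + (a - bi) = 2a
= 2 * 4 = 8


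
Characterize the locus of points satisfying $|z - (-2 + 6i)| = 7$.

|z - z0| = r describes a circle centered at z0 with radius r
Here z0 = -2 + 6i and r = 7
Locus: Circle centered at (-2, 6) with radius 7


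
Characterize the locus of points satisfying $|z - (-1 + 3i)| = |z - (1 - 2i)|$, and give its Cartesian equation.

|z - z1| = |z - z2| means z is equidistant from z1 and z2,
i.e. the perpendicular bisector of the segment from (-1, 3) to (1, -2) (midpoint (0, 1/2)).
With z = x + yi, square both sides:
(x - (-1))^2 + (y - 3)^2 = (x - 1)^2 + (y - (-2))^2
The x^2 and y^2 terms cancel: 4x + (-10)y = 5 - 10 = -5
Simplify: 4x - 10y = -5
Locus: Perpendicular bisector of the segment from (-1, 3) to (1, -2): the line 4x - 10y = -5


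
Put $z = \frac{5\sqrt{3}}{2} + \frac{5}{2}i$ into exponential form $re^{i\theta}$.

r = |z| = sqrt((5*sqrt(3)/2)^2 + (5/2)^2) = sqrt(75/4 + 25/4) = sqrt(25) = 5
θ = arctan(b/a) = arctan(2.5/4.3301) (quadrant-adjusted) = 30° = π/6
z = 5e^(i*π/6)


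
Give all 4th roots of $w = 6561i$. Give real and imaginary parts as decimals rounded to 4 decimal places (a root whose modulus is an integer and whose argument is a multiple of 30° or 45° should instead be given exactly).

|w| = 6561, arg(w) = 90°
Root modulus = 6561^(1/4) = 9
Root arguments: θ_k = (90° + 360°k)/4 for k = 0, 1, ..., 3
Compute each root as (root modulus)(cos θ_k + i sin θ_k) using full-precision intermediates, then round to 4 decimal places.
Roots: 8.3149 + 3.4442i, -3.4442 + 8.3149i, -8.3149 - 3.4442i, 3.4442 - 8.3149i


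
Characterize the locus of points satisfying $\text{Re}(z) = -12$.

Re(z) = x where z = x + yi; the equation x = -12 is satisfied by all points with that x-coordinate
Locus: Vertical line x = -12


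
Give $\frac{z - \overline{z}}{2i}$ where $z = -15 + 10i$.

z - conjugate(z) = 2bi
(z - conjugate(z))/(2i) = 2bi/(2i) = b = 10


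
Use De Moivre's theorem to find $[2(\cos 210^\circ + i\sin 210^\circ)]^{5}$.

By De Moivre: z^n = r^n(cos(nθ) + i sin(nθ))
= 2^5(cos(5*210°) + i sin(5*210°))
= 32(cos 330° + i sin 330°)
= 16*sqrt(3) - 16i


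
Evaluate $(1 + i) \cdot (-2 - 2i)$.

(a1*a2 - b1*b2) + (a1*b2 + b1*a2)i
= (-2 - (-2)) + (-2 + (-2))i
= -4i


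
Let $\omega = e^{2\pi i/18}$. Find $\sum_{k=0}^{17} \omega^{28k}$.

Let ζ = ω^28 = e^(2πi·28/18). Since 18 ∤ 28, ζ ≠ 1.
Sum = Σ_{k=0}^{17} ζ^k = (ζ^18 - 1)/(ζ - 1) = (ω^{28·18} - 1)/(ζ - 1) = (1 - 1)/(ζ - 1) = 0


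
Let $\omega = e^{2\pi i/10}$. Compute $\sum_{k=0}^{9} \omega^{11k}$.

Let ζ = ω^11 = e^(2πi·11/10). Since 10 ∤ 11, ζ ≠ 1.
Sum = Σ_{k=0}^{9} ζ^k = (ζ^10 - 1)/(ζ - 1) = (ω^{11·10} - 1)/(ζ - 1) = (1 - 1)/(ζ - 1) = 0


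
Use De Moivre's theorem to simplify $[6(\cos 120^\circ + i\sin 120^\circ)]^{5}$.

By De Moivre: z^n = r^n(cos(nθ) + i sin(nθ))
= 6^5(cos(5*120°) + i sin(5*120°))
= 7776(cos 240° + i sin 240°)
= -3888 - 3888*sqrt(3)i


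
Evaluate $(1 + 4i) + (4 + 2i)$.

(1 + 4) + (4 + 2)i = 5 + 6i


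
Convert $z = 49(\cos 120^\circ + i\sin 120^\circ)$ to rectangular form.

a = r cos θ = 49 * -1/2 = -49/2
b = r sin θ = 49 * sqrt(3)/2 = 49*sqrt(3)/2
z = -49/2 + (49*sqrt(3)/2)i


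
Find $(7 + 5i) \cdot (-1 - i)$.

(a1*a2 - b1*b2) + (a1*b2 + b1*a2)i
= (-7 - (-5)) + (-7 + (-5))i
= -2 - 12i


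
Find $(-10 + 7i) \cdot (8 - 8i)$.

(a1*a2 - b1*b2) + (a1*b2 + b1*a2)i
= (-80 - (-56)) + (80 + 56)i
= -24 + 136i


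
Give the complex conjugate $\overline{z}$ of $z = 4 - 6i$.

If z = a + bi, then conjugate(z) = a - bi
conjugate(4 - 6i) = 4 + 6i


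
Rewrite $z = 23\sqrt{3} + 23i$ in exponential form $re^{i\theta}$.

r = |z| = sqrt((23*sqrt(3))^2 + (23)^2) = sqrt(1587 + 529) = sqrt(2116) = 46
θ = arctan(b/a) = arctan(23/39.8372) (quadrant-adjusted) = 30° = π/6
z = 46e^(i*π/6)


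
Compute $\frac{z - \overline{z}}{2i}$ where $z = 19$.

z - conjugate(z) = 2bi
(z - conjugate(z))/(2i) = 2bi/(2i) = b = 0


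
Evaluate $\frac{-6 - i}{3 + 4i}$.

Multiply numerator and denominator by conjugate (3 - 4i):
= (-6 - i)(3 - 4i) / (3^2 + 4^2)
= (-22 + 21i) / 25
= -22/25 + (21/25)i


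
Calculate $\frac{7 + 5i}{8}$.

Divisor is real, so divide each part by 8:
= 7/8 + (5/8)i


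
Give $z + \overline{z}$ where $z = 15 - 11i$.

z + conjugate(z) = (a + bi) + (a - bi) = 2a
= 2 * 15 = 30


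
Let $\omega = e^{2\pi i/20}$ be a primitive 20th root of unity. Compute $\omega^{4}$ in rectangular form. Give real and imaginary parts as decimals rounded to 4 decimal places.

ω^4 = e^(2πi·4/20) = e^(i·2π/5)
= cos(2π/5) + i sin(2π/5)
= 0.3090 + 0.9511i


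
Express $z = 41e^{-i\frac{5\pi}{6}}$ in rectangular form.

a = r cos θ = 41 * -sqrt(3)/2 = -41*sqrt(3)/2
b = r sin θ = 41 * -1/2 = -41/2
z = -41*sqrt(3)/2 - (41/2)i


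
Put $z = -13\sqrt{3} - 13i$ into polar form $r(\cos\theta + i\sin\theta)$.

r = |z| = sqrt(a^2 + b^2) = sqrt((-13*sqrt(3))^2 + (-13)^2) = sqrt(507 + 169) = sqrt(676) = 26
θ = arctan(b/a) = arctan(-13/-22.5167) (quadrant-adjusted) = 210°
z = 26(cos 210° + i sin 210°)


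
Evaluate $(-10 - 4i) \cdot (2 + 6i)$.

(a1*a2 - b1*b2) + (a1*b2 + b1*a2)i
= (-20 - (-24)) + (-60 + (-8))i
= 4 - 68i


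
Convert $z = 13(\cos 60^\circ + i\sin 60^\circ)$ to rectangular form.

a = r cos θ = 13 * 1/2 = 13/2
b = r sin θ = 13 * sqrt(3)/2 = 13*sqrt(3)/2
z = 13/2 + (13*sqrt(3)/2)i


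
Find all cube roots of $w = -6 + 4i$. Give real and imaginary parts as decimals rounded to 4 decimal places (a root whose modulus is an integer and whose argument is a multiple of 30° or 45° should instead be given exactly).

|w| = sqrt(52) ≈ 7.211103, arg(w) ≈ 146.309932°
Root modulus = sqrt(52)^(1/3) ≈ 1.931971
Root arguments: θ_k = (arg(w) + 360°k)/3 for k = 0, 1, ..., 2
Compute each root as (root modulus)(cos θ_k + i sin θ_k) using full-precision intermediates, then round to 4 decimal places.
Roots: 1.2733 + 1.4530i, -1.8950 + 0.3762i, 0.6216 - 1.8292i


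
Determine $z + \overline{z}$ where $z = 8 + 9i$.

z + conjugate(z) = (a + bi) + (a - bi) = 2a
= 2 * 8 = 16


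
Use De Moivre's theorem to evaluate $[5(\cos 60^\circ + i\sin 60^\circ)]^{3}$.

By De Moivre: z^n = r^n(cos(nθ) + i sin(nθ))
= 5^3(cos(3*60°) + i sin(3*60°))
= 125(cos 180° + i sin 180°)
= -125


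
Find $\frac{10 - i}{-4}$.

Divisor is real, so divide each part by -4:
= -5/2 + (1/4)i


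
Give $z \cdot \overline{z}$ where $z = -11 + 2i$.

z * conjugate(z) = |z|^2 = a^2 + b^2
= (-11)^2 + 2^2 = 125


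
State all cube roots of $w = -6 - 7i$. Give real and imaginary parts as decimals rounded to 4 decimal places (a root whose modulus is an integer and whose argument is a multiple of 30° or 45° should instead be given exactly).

|w| = sqrt(85) ≈ 9.219544, arg(w) ≈ 229.398705°
Root modulus = sqrt(85)^(1/3) ≈ 2.096862
Root arguments: θ_k = (arg(w) + 360°k)/3 for k = 0, 1, ..., 2
Compute each root as (root modulus)(cos θ_k + i sin θ_k) using full-precision intermediates, then round to 4 decimal places.
Roots: 0.4907 + 2.0386i, -2.0109 - 0.5944i, 1.5202 - 1.4443i


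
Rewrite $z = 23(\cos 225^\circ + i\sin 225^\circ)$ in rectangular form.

a = r cos θ = 23 * -sqrt(2)/2 = -23*sqrt(2)/2
b = r sin θ = 23 * -sqrt(2)/2 = -23*sqrt(2)/2
z = -23*sqrt(2)/2 - (23*sqrt(2)/2)i


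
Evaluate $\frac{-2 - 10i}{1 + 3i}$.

Multiply numerator and denominator by conjugate (1 - 3i):
= (-2 - 10i)(1 - 3i) / (1^2 + 3^2)
= (-32 - 4i) / 10
Divide through by 2: (-16 - 2i) / 5
= -16/5 - (2/5)i


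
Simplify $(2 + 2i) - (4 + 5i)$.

(2 - 4) + (2 - 5)i = -2 - 3i


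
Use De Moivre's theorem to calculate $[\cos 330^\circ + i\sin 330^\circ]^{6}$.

By De Moivre: z^n = r^n(cos(nθ) + i sin(nθ))
= 1^6(cos(6*330°) + i sin(6*330°))
= 1(cos 180° + i sin 180°)
= -1


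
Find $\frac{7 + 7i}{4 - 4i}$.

Multiply numerator and denominator by conjugate (4 + 4i):
= (7 + 7i)(4 + 4i) / (4^2 + (-4)^2)
= (56i) / 32
Divide through by 8: (7i) / 4
= 0 + (7/4)i


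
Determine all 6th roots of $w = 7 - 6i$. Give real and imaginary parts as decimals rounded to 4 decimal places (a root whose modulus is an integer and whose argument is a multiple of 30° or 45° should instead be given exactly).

|w| = sqrt(85) ≈ 9.219544, arg(w) ≈ 319.398705°
Root modulus = sqrt(85)^(1/6) ≈ 1.448055
Root arguments: θ_k = (arg(w) + 360°k)/6 for k = 0, 1, ..., 5
Compute each root as (root modulus)(cos θ_k + i sin θ_k) using full-precision intermediates, then round to 4 decimal places.
Roots: 0.8667 + 1.1600i, -0.5712 + 1.3306i, -1.4380 + 0.1706i, -0.8667 - 1.1600i, 0.5712 - 1.3306i, 1.4380 - 0.1706i


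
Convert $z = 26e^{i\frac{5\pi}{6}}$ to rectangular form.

a = r cos θ = 26 * -sqrt(3)/2 = -13*sqrt(3)
b = r sin θ = 26 * 1/2 = 13
z = -13*sqrt(3) + 13i


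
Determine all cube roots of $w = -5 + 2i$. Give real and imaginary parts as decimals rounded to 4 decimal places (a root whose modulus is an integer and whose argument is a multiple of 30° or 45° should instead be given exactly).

|w| = sqrt(29) ≈ 5.385165, arg(w) ≈ 158.198591°
Root modulus = sqrt(29)^(1/3) ≈ 1.752803
Root arguments: θ_k = (arg(w) + 360°k)/3 for k = 0, 1, ..., 2
Compute each root as (root modulus)(cos θ_k + i sin θ_k) using full-precision intermediates, then round to 4 decimal places.
Roots: 1.0614 + 1.3949i, -1.7387 + 0.2217i, 0.6773 - 1.6166i


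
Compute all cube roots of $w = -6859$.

|w| = 6859, arg(w) = 180°
Root modulus = 6859^(1/3) = 19
Root arguments: θ_k = (180° + 360°k)/3 for k = 0, 1, ..., 2
Roots: 19/2 + (19*sqrt(3)/2)i, -19, 19/2 - (19*sqrt(3)/2)i


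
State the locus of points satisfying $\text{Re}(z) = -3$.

Re(z) = x where z = x + yi; the equation x = -3 is satisfied by all points with that x-coordinate
Locus: Vertical line x = -3


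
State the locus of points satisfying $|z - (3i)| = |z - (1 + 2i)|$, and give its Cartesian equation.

|z - z1| = |z - z2| means z is equidistant from z1 and z2,
i.e. the perpendicular bisector of the segment from (0, 3) to (1, 2) (midpoint (1/2, 5/2)).
With z = x + yi, square both sides:
(x - 0)^2 + (y - 3)^2 = (x - 1)^2 + (y - 2)^2
The x^2 and y^2 terms cancel: 2x + (-2)y = 5 - 9 = -4
Simplify: x - y = -2
Locus: Perpendicular bisector of the segment from (0, 3) to (1, 2): the line x - y = -2


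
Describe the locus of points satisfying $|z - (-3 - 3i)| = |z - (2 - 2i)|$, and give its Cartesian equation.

|z - z1| = |z - z2| means z is equidistant from z1 and z2,
i.e. the perpendicular bisector of the segment from (-3, -3) to (2, -2) (midpoint (-1/2, -5/2)).
With z = x + yi, square both sides:
(x - (-3))^2 + (y - (-3))^2 = (x - 2)^2 + (y - (-2))^2
The x^2 and y^2 terms cancel: 10x + 2y = 8 - 18 = -10
Simplify: 5x + y = -5
Locus: Perpendicular bisector of the segment from (-3, -3) to (2, -2): the line 5x + y = -5


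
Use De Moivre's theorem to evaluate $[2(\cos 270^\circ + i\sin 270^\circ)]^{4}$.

By De Moivre: z^n = r^n(cos(nθ) + i sin(nθ))
= 2^4(cos(4*270°) + i sin(4*270°))
= 16(cos 0° + i sin 0°)
= 16


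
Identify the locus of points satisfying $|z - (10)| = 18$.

|z - z0| = r describes a circle centered at z0 with radius r
Here z0 = 10 and r = 18
Locus: Circle centered at (10, 0) with radius 18


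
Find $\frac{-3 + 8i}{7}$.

Divisor is real, so divide each part by 7:
= -3/7 + (8/7)i


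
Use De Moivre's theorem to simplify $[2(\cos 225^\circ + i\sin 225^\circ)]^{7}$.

By De Moivre: z^n = r^n(cos(nθ) + i sin(nθ))
= 2^7(cos(7*225°) + i sin(7*225°))
= 128(cos 135° + i sin 135°)
= -64*sqrt(2) + 64*sqrt(2)i


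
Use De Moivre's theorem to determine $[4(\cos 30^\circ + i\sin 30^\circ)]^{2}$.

By De Moivre: z^n = r^n(cos(nθ) + i sin(nθ))
= 4^2(cos(2*30°) + i sin(2*30°))
= 16(cos 60° + i sin 60°)
= 8 + 8*sqrt(3)i


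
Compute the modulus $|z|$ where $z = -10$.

|z| = sqrt(a^2 + b^2) = sqrt((-10)^2 + 0^2) = sqrt(100) = 10


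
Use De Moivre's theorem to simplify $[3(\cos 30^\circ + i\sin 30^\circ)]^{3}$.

By De Moivre: z^n = r^n(cos(nθ) + i sin(nθ))
= 3^3(cos(3*30°) + i sin(3*30°))
= 27(cos 90° + i sin 90°)
= 27i


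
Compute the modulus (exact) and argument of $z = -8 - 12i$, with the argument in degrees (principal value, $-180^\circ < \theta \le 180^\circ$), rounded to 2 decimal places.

|z| = sqrt((-8)^2 + (-12)^2) = sqrt(208)
arg(z) = arctan(b/a) = arctan(-12/-8) (quadrant-adjusted) = -123.69°


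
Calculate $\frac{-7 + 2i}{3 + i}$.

Multiply numerator and denominator by conjugate (3 - i):
= (-7 + 2i)(3 - i) / (3^2 + 1^2)
= (-19 + 13i) / 10
= -19/10 + (13/10)i


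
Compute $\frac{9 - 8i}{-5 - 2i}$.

Multiply numerator and denominator by conjugate (-5 + 2i):
= (9 - 8i)(-5 + 2i) / ((-5)^2 + (-2)^2)
= (-29 + 58i) / 29
= -1 + 2i


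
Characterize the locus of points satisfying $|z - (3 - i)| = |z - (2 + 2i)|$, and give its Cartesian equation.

|z - z1| = |z - z2| means z is equidistant from z1 and z2,
i.e. the perpendicular bisector of the segment from (3, -1) to (2, 2) (midpoint (5/2, 1/2)).
With z = x + yi, square both sides:
(x - 3)^2 + (y - (-1))^2 = (x - 2)^2 + (y - 2)^2
The x^2 and y^2 terms cancel: -2x + 6y = 8 - 10 = -2
Simplify: x - 3y = 1
Locus: Perpendicular bisector of the segment from (3, -1) to (2, 2): the line x - 3y = 1


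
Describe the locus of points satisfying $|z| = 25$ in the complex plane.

|z| = 25 means sqrt(x^2 + y^2) = 25
This is a circle of radius 25 centered at the origin


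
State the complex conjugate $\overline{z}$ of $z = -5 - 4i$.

If z = a + bi, then conjugate(z) = a - bi
conjugate(-5 - 4i) = -5 + 4i


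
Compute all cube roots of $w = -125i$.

|w| = 125, arg(w) = 270°
Root modulus = 125^(1/3) = 5
Root arguments: θ_k = (270° + 360°k)/3 for k = 0, 1, ..., 2
Roots: 5i, -5*sqrt(3)/2 - (5/2)i, 5*sqrt(3)/2 - (5/2)i


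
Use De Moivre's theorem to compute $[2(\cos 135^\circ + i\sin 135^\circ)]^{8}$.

By De Moivre: z^n = r^n(cos(nθ) + i sin(nθ))
= 2^8(cos(8*135°) + i sin(8*135°))
= 256(cos 0° + i sin 0°)
= 256


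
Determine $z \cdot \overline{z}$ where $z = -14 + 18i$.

z * conjugate(z) = |z|^2 = a^2 + b^2
= (-14)^2 + 18^2 = 520


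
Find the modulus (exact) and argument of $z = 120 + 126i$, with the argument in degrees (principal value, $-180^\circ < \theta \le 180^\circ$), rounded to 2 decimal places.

|z| = sqrt(120^2 + 126^2) = 174
arg(z) = arctan(b/a) = arctan(126/120) (quadrant-adjusted) = 46.40°


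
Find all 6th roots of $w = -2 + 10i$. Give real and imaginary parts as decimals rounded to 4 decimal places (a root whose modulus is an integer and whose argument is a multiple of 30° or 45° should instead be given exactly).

|w| = sqrt(104) ≈ 10.198039, arg(w) ≈ 101.309932°
Root modulus = sqrt(104)^(1/6) ≈ 1.472604
Root arguments: θ_k = (arg(w) + 360°k)/6 for k = 0, 1, ..., 5
Compute each root as (root modulus)(cos θ_k + i sin θ_k) using full-precision intermediates, then round to 4 decimal places.
Roots: 1.4091 + 0.4277i, 0.3341 + 1.4342i, -1.0750 + 1.0065i, -1.4091 - 0.4277i, -0.3341 - 1.4342i, 1.0750 - 1.0065i


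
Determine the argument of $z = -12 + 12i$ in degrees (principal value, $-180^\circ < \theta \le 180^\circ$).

θ = arctan(b/a) = arctan(12/-12) (quadrant-adjusted) = 135°


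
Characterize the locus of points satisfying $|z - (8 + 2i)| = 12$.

|z - z0| = r describes a circle centered at z0 with radius r
Here z0 = 8 + 2i and r = 12
Locus: Circle centered at (8, 2) with radius 12


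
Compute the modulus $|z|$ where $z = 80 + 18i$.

|z| = sqrt(a^2 + b^2) = sqrt(80^2 + 18^2) = sqrt(6724) = 82


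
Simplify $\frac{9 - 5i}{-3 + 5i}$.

Multiply numerator and denominator by conjugate (-3 - 5i):
= (9 - 5i)(-3 - 5i) / ((-3)^2 + 5^2)
= (-52 - 30i) / 34
Divide through by 2: (-26 - 15i) / 17
= -26/17 - (15/17)i


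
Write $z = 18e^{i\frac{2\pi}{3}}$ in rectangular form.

a = r cos θ = 18 * -1/2 = -9
b = r sin θ = 18 * sqrt(3)/2 = 9*sqrt(3)
z = -9 + 9*sqrt(3)i


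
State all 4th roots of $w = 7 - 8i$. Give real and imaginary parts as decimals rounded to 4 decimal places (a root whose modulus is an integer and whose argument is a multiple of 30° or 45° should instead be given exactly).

|w| = sqrt(113) ≈ 10.630146, arg(w) ≈ 311.185925°
Root modulus = sqrt(113)^(1/4) ≈ 1.805655
Root arguments: θ_k = (arg(w) + 360°k)/4 for k = 0, 1, ..., 3
Compute each root as (root modulus)(cos θ_k + i sin θ_k) using full-precision intermediates, then round to 4 decimal places.
Roots: 0.3817 + 1.7649i, -1.7649 + 0.3817i, -0.3817 - 1.7649i, 1.7649 - 0.3817i


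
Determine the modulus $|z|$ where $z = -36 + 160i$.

|z| = sqrt(a^2 + b^2) = sqrt((-36)^2 + 160^2) = sqrt(26896) = 164


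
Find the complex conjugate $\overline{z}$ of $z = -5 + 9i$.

If z = a + bi, then conjugate(z) = a - bi
conjugate(-5 + 9i) = -5 - 9i


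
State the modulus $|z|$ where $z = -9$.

|z| = sqrt(a^2 + b^2) = sqrt((-9)^2 + 0^2) = sqrt(81) = 9


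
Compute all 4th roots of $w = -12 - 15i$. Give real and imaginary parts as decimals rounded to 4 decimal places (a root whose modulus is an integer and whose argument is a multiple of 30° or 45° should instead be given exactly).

|w| = sqrt(369) ≈ 19.209373, arg(w) ≈ 231.340192°
Root modulus = sqrt(369)^(1/4) ≈ 2.093526
Root arguments: θ_k = (arg(w) + 360°k)/4 for k = 0, 1, ..., 3
Compute each root as (root modulus)(cos θ_k + i sin θ_k) using full-precision intermediates, then round to 4 decimal places.
Roots: 1.1145 + 1.7722i, -1.7722 + 1.1145i, -1.1145 - 1.7722i, 1.7722 - 1.1145i


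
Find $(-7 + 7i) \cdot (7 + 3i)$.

(a1*a2 - b1*b2) + (a1*b2 + b1*a2)i
= (-49 - 21) + (-21 + 49)i
= -70 + 28i


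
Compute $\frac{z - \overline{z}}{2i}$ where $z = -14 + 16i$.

z - conjugate(z) = 2bi
(z - conjugate(z))/(2i) = 2bi/(2i) = b = 16


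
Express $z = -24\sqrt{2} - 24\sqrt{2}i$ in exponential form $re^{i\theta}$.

r = |z| = sqrt((-24*sqrt(2))^2 + (-24*sqrt(2))^2) = sqrt(1152 + 1152) = sqrt(2304) = 48
θ = arctan(b/a) = arctan(-33.9411/-33.9411) (quadrant-adjusted) = 225° = 5π/4
z = 48e^(i*5π/4)


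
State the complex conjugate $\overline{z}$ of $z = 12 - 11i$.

If z = a + bi, then conjugate(z) = a - bi
conjugate(12 - 11i) = 12 + 11i


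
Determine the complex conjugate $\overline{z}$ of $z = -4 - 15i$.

If z = a + bi, then conjugate(z) = a - bi
conjugate(-4 - 15i) = -4 + 15i


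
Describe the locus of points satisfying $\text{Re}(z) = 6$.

Re(z) = x where z = x + yi; the equation x = 6 is satisfied by all points with that x-coordinate
Locus: Vertical line x = 6


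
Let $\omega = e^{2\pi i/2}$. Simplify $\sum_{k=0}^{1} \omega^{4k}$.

Since 2 divides 4, ω^4 = (ω^2)^2 = 1^2 = 1, so every term is 1.
Sum = 2 · 1 = 2


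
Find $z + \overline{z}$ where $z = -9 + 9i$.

z + conjugate(z) = (a + bi) + (a - bi) = 2a
= 2 * (-9) = -18


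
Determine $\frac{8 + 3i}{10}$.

Divisor is real, so divide each part by 10:
= 4/5 + (3/10)i


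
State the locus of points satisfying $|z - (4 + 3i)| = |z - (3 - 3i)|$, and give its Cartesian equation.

|z - z1| = |z - z2| means z is equidistant from z1 and z2,
i.e. the perpendicular bisector of the segment from (4, 3) to (3, -3) (midpoint (7/2, 0)).
With z = x + yi, square both sides:
(x - 4)^2 + (y - 3)^2 = (x - 3)^2 + (y - (-3))^2
The x^2 and y^2 terms cancel: -2x + (-12)y = 18 - 25 = -7
Simplify: 2x + 12y = 7
Locus: Perpendicular bisector of the segment from (4, 3) to (3, -3): the line 2x + 12y = 7


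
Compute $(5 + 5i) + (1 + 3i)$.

(5 + 1) + (5 + 3)i = 6 + 8i


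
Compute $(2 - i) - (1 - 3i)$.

(2 - 1) + (-1 - (-3))i = 1 + 2i


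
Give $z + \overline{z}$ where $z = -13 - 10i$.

z + conjugate(z) = (a + bi) + (a - bi) = 2a
= 2 * (-13) = -26


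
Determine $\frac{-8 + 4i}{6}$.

Divisor is real, so divide each part by 6:
= -4/3 + (2/3)i


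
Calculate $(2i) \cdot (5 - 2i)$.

(a1*a2 - b1*b2) + (a1*b2 + b1*a2)i
= (0 - (-4)) + (0 + 10)i
= 4 + 10i


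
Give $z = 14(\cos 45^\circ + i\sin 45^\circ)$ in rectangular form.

a = r cos θ = 14 * sqrt(2)/2 = 7*sqrt(2)
b = r sin θ = 14 * sqrt(2)/2 = 7*sqrt(2)
z = 7*sqrt(2) + 7*sqrt(2)i


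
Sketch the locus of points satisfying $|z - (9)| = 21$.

|z - z0| = r describes a circle centered at z0 with radius r
Here z0 = 9 and r = 21
Locus: Circle centered at (9, 0) with radius 21


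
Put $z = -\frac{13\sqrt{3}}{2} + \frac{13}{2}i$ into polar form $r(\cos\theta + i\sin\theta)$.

r = |z| = sqrt(a^2 + b^2) = sqrt((-13*sqrt(3)/2)^2 + (13/2)^2) = sqrt(507/4 + 169/4) = sqrt(169) = 13
θ = arctan(b/a) = arctan(6.5/-11.2583) (quadrant-adjusted) = 150°
z = 13(cos 150° + i sin 150°)


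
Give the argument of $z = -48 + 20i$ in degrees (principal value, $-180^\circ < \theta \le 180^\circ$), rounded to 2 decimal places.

θ = arctan(b/a) = arctan(20/-48) (quadrant-adjusted) = 157.38°


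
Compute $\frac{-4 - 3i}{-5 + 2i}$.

Multiply numerator and denominator by conjugate (-5 - 2i):
= (-4 - 3i)(-5 - 2i) / ((-5)^2 + 2^2)
= (14 + 23i) / 29
= 14/29 + (23/29)i


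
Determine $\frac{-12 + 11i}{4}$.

Divisor is real, so divide each part by 4:
= -3 + (11/4)i


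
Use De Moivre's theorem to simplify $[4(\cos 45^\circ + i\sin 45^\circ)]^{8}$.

By De Moivre: z^n = r^n(cos(nθ) + i sin(nθ))
= 4^8(cos(8*45°) + i sin(8*45°))
= 65536(cos 0° + i sin 0°)
= 65536


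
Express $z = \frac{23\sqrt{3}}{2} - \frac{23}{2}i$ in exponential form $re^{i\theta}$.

r = |z| = sqrt((23*sqrt(3)/2)^2 + (-23/2)^2) = sqrt(1587/4 + 529/4) = sqrt(529) = 23
θ = arctan(b/a) = arctan(-11.5/19.9186) (quadrant-adjusted) = -30° = -π/6
z = 23e^(-i*π/6)


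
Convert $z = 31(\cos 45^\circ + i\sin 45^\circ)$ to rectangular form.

a = r cos θ = 31 * sqrt(2)/2 = 31*sqrt(2)/2
b = r sin θ = 31 * sqrt(2)/2 = 31*sqrt(2)/2
z = 31*sqrt(2)/2 + (31*sqrt(2)/2)i


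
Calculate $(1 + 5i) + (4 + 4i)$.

(1 + 4) + (5 + 4)i = 5 + 9i


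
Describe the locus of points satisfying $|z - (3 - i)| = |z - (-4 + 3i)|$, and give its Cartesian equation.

|z - z1| = |z - z2| means z is equidistant from z1 and z2,
i.e. the perpendicular bisector of the segment from (3, -1) to (-4, 3) (midpoint (-1/2, 1)).
With z = x + yi, square both sides:
(x - 3)^2 + (y - (-1))^2 = (x - (-4))^2 + (y - 3)^2
The x^2 and y^2 terms cancel: -14x + 8y = 25 - 10 = 15
Simplify: 14x - 8y = -15
Locus: Perpendicular bisector of the segment from (3, -1) to (-4, 3): the line 14x - 8y = -15


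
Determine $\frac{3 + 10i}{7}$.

Divisor is real, so divide each part by 7:
= 3/7 + (10/7)i


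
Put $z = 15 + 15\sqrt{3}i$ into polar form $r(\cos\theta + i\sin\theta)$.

r = |z| = sqrt(a^2 + b^2) = sqrt((15)^2 + (15*sqrt(3))^2) = sqrt(225 + 675) = sqrt(900) = 30
θ = arctan(b/a) = arctan(25.9808/15) (quadrant-adjusted) = 60°
z = 30(cos 60° + i sin 60°)


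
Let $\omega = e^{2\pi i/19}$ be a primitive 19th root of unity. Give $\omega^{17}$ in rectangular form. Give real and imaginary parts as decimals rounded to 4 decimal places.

ω^17 = e^(2πi·17/19) = e^(i·34π/19)
= cos(34π/19) + i sin(34π/19)
= 0.7891 - 0.6142i


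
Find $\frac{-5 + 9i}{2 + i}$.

Multiply numerator and denominator by conjugate (2 - i):
= (-5 + 9i)(2 - i) / (2^2 + 1^2)
= (-1 + 23i) / 5
= -1/5 + (23/5)i


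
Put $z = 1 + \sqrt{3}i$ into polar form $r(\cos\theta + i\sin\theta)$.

r = |z| = sqrt(a^2 + b^2) = sqrt((1)^2 + (sqrt(3))^2) = sqrt(1 + 3) = sqrt(4) = 2
θ = arctan(b/a) = arctan(1.7321/1) (quadrant-adjusted) = 60°
z = 2(cos 60° + i sin 60°)


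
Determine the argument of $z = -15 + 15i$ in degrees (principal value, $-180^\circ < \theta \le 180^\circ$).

θ = arctan(b/a) = arctan(15/-15) (quadrant-adjusted) = 135°


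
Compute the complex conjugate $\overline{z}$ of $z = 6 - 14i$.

If z = a + bi, then conjugate(z) = a - bi
conjugate(6 - 14i) = 6 + 14i


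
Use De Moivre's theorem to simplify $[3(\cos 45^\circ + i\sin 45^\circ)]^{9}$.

By De Moivre: z^n = r^n(cos(nθ) + i sin(nθ))
= 3^9(cos(9*45°) + i sin(9*45°))
= 19683(cos 45° + i sin 45°)
= 19683*sqrt(2)/2 + (19683*sqrt(2)/2)i


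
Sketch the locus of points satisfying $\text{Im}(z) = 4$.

Im(z) = y where z = x + yi; the equation y = 4 is satisfied by all points with that y-coordinate
Locus: Horizontal line y = 4


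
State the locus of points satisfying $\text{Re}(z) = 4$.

Re(z) = x where z = x + yi; the equation x = 4 is satisfied by all points with that x-coordinate
Locus: Vertical line x = 4


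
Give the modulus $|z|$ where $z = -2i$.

|z| = sqrt(a^2 + b^2) = sqrt(0^2 + (-2)^2) = sqrt(4) = 2


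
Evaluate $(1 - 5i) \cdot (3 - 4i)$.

(a1*a2 - b1*b2) + (a1*b2 + b1*a2)i
= (3 - 20) + (-4 + (-15))i
= -17 - 19i


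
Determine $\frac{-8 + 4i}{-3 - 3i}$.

Multiply numerator and denominator by conjugate (-3 + 3i):
= (-8 + 4i)(-3 + 3i) / ((-3)^2 + (-3)^2)
= (12 - 36i) / 18
Divide through by 6: (2 - 6i) / 3
= 2/3 - 2i


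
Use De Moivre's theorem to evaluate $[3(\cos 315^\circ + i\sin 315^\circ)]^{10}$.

By De Moivre: z^n = r^n(cos(nθ) + i sin(nθ))
= 3^10(cos(10*315°) + i sin(10*315°))
= 59049(cos 270° + i sin 270°)
= -59049i


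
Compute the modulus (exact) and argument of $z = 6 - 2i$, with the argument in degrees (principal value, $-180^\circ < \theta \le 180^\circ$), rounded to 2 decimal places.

|z| = sqrt(6^2 + (-2)^2) = sqrt(40)
arg(z) = arctan(b/a) = arctan(-2/6) (quadrant-adjusted) = -18.43°


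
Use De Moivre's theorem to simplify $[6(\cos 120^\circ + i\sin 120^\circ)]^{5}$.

By De Moivre: z^n = r^n(cos(nθ) + i sin(nθ))
= 6^5(cos(5*120°) + i sin(5*120°))
= 7776(cos 240° + i sin 240°)
= -3888 - 3888*sqrt(3)i


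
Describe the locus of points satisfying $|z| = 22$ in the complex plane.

|z| = 22 means sqrt(x^2 + y^2) = 22
This is a circle of radius 22 centered at the origin


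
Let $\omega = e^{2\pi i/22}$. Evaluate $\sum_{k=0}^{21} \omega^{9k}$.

Let ζ = ω^9 = e^(2πi·9/22). Since 22 ∤ 9, ζ ≠ 1.
Sum = Σ_{k=0}^{21} ζ^k = (ζ^22 - 1)/(ζ - 1) = (ω^{9·22} - 1)/(ζ - 1) = (1 - 1)/(ζ - 1) = 0


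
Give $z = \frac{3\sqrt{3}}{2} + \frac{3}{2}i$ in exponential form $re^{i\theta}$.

r = |z| = sqrt((3*sqrt(3)/2)^2 + (3/2)^2) = sqrt(27/4 + 9/4) = sqrt(9) = 3
θ = arctan(b/a) = arctan(1.5/2.5981) (quadrant-adjusted) = 30° = π/6
z = 3e^(i*π/6)


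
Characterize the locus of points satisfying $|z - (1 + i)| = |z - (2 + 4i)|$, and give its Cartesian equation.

|z - z1| = |z - z2| means z is equidistant from z1 and z2,
i.e. the perpendicular bisector of the segment from (1, 1) to (2, 4) (midpoint (3/2, 5/2)).
With z = x + yi, square both sides:
(x - 1)^2 + (y - 1)^2 = (x - 2)^2 + (y - 4)^2
The x^2 and y^2 terms cancel: 2x + 6y = 20 - 2 = 18
Simplify: x + 3y = 9
Locus: Perpendicular bisector of the segment from (1, 1) to (2, 4): the line x + 3y = 9


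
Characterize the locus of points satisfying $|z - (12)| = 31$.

|z - z0| = r describes a circle centered at z0 with radius r
Here z0 = 12 and r = 31
Locus: Circle centered at (12, 0) with radius 31


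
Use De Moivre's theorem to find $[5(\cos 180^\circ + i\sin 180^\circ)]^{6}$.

By De Moivre: z^n = r^n(cos(nθ) + i sin(nθ))
= 5^6(cos(6*180°) + i sin(6*180°))
= 15625(cos 0° + i sin 0°)
= 15625


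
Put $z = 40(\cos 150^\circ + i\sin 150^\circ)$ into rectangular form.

a = r cos θ = 40 * -sqrt(3)/2 = -20*sqrt(3)
b = r sin θ = 40 * 1/2 = 20
z = -20*sqrt(3) + 20i


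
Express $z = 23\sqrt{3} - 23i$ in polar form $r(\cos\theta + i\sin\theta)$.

r = |z| = sqrt(a^2 + b^2) = sqrt((23*sqrt(3))^2 + (-23)^2) = sqrt(1587 + 529) = sqrt(2116) = 46
θ = arctan(b/a) = arctan(-23/39.8372) (quadrant-adjusted) = 330°
z = 46(cos 330° + i sin 330°)


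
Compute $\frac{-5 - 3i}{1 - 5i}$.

Multiply numerator and denominator by conjugate (1 + 5i):
= (-5 - 3i)(1 + 5i) / (1^2 + (-5)^2)
= (10 - 28i) / 26
Divide through by 2: (5 - 14i) / 13
= 5/13 - (14/13)i


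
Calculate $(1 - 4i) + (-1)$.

(1 + (-1)) + (-4 + 0)i = -4i


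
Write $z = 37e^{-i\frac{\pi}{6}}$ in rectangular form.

a = r cos θ = 37 * sqrt(3)/2 = 37*sqrt(3)/2
b = r sin θ = 37 * -1/2 = -37/2
z = 37*sqrt(3)/2 - (37/2)i


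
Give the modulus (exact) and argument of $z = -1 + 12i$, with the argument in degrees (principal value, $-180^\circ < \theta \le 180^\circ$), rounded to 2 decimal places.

|z| = sqrt((-1)^2 + 12^2) = sqrt(145)
arg(z) = arctan(b/a) = arctan(12/-1) (quadrant-adjusted) = 94.76°


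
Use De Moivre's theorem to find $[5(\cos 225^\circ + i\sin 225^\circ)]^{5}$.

By De Moivre: z^n = r^n(cos(nθ) + i sin(nθ))
= 5^5(cos(5*225°) + i sin(5*225°))
= 3125(cos 45° + i sin 45°)
= 3125*sqrt(2)/2 + (3125*sqrt(2)/2)i


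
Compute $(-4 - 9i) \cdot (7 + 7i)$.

(a1*a2 - b1*b2) + (a1*b2 + b1*a2)i
= (-28 - (-63)) + (-28 + (-63))i
= 35 - 91i


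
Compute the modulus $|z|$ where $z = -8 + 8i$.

|z| = sqrt(a^2 + b^2) = sqrt((-8)^2 + 8^2) = sqrt(128) = sqrt(128)


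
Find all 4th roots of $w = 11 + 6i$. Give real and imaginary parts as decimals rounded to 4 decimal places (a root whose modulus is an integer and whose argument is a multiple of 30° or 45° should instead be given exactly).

|w| = sqrt(157) ≈ 12.529964, arg(w) ≈ 28.610460°
Root modulus = sqrt(157)^(1/4) ≈ 1.881427
Root arguments: θ_k = (arg(w) + 360°k)/4 for k = 0, 1, ..., 3
Compute each root as (root modulus)(cos θ_k + i sin θ_k) using full-precision intermediates, then round to 4 decimal places.
Roots: 1.8668 + 0.2343i, -0.2343 + 1.8668i, -1.8668 - 0.2343i, 0.2343 - 1.8668i


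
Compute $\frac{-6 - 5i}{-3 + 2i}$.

Multiply numerator and denominator by conjugate (-3 - 2i):
= (-6 - 5i)(-3 - 2i) / ((-3)^2 + 2^2)
= (8 + 27i) / 13
= 8/13 + (27/13)i


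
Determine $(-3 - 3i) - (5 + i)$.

(-3 - 5) + (-3 - 1)i = -8 - 4i


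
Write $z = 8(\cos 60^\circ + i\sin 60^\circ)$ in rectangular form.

a = r cos θ = 8 * 1/2 = 4
b = r sin θ = 8 * sqrt(3)/2 = 4*sqrt(3)
z = 4 + 4*sqrt(3)i


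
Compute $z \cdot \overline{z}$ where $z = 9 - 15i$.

z * conjugate(z) = |z|^2 = a^2 + b^2
= 9^2 + (-15)^2 = 306


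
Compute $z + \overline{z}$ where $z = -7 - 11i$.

z + conjugate(z) = (a + bi) + (a - bi) = 2a
= 2 * (-7) = -14


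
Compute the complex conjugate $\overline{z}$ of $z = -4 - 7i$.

If z = a + bi, then conjugate(z) = a - bi
conjugate(-4 - 7i) = -4 + 7i


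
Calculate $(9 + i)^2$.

(a + bi)^2 = a^2 - b^2 + 2abi
= 9^2 - 1^2 + 2*9*1i
= 80 + 18i


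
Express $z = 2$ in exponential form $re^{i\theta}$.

r = |z| = sqrt((2)^2 + (0)^2) = sqrt(4 + 0) = sqrt(4) = 2
b = 0 and a > 0, so z lies on the positive real axis: θ = 0
z = 2e^(i*0) = 2


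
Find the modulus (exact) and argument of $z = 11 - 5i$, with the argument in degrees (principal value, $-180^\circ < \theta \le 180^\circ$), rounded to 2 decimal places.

|z| = sqrt(11^2 + (-5)^2) = sqrt(146)
arg(z) = arctan(b/a) = arctan(-5/11) (quadrant-adjusted) = -24.44°


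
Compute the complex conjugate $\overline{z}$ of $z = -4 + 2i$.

If z = a + bi, then conjugate(z) = a - bi
conjugate(-4 + 2i) = -4 - 2i


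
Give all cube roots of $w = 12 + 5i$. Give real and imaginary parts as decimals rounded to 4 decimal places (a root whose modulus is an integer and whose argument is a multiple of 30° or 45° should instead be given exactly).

|w| = 13, arg(w) ≈ 22.619865°
Root modulus = 13^(1/3) ≈ 2.351335
Root arguments: θ_k = (arg(w) + 360°k)/3 for k = 0, 1, ..., 2
Compute each root as (root modulus)(cos θ_k + i sin θ_k) using full-precision intermediates, then round to 4 decimal places.
Roots: 2.3310 + 0.3085i, -1.4327 + 1.8644i, -0.8983 - 2.1730i


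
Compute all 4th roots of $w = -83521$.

|w| = 83521, arg(w) = 180°
Root modulus = 83521^(1/4) = 17
Root arguments: θ_k = (180° + 360°k)/4 for k = 0, 1, ..., 3
Roots: 17*sqrt(2)/2 + (17*sqrt(2)/2)i, -17*sqrt(2)/2 + (17*sqrt(2)/2)i, -17*sqrt(2)/2 - (17*sqrt(2)/2)i, 17*sqrt(2)/2 - (17*sqrt(2)/2)i


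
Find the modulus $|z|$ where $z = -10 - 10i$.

|z| = sqrt(a^2 + b^2) = sqrt((-10)^2 + (-10)^2) = sqrt(200) = sqrt(200)


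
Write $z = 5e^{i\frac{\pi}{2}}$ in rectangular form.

a = r cos θ = 5 * 0 = 0
b = r sin θ = 5 * 1 = 5
z = 5i


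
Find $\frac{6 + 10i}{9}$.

Divisor is real, so divide each part by 9:
= 2/3 + (10/9)i


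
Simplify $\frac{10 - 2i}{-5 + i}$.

Multiply numerator and denominator by conjugate (-5 - i):
= (10 - 2i)(-5 - i) / ((-5)^2 + 1^2)
= (-52) / 26
= -2


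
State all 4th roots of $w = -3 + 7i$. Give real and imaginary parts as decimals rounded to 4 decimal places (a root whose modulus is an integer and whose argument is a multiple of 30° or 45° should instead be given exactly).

|w| = sqrt(58) ≈ 7.615773, arg(w) ≈ 113.198591°
Root modulus = sqrt(58)^(1/4) ≈ 1.661225
Root arguments: θ_k = (arg(w) + 360°k)/4 for k = 0, 1, ..., 3
Compute each root as (root modulus)(cos θ_k + i sin θ_k) using full-precision intermediates, then round to 4 decimal places.
Roots: 1.4627 + 0.7876i, -0.7876 + 1.4627i, -1.4627 - 0.7876i, 0.7876 - 1.4627i


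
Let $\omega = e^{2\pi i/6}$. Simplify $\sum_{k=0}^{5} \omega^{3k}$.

Let ζ = ω^3 = e^(2πi·3/6). Since 6 ∤ 3, ζ ≠ 1.
Sum = Σ_{k=0}^{5} ζ^k = (ζ^6 - 1)/(ζ - 1) = (ω^{3·6} - 1)/(ζ - 1) = (1 - 1)/(ζ - 1) = 0


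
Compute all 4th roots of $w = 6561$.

|w| = 6561, arg(w) = 0°
Root modulus = 6561^(1/4) = 9
Root arguments: θ_k = (0° + 360°k)/4 for k = 0, 1, ..., 3
Roots: 9, 9i, -9, -9i


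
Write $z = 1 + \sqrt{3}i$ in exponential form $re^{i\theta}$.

r = |z| = sqrt((1)^2 + (sqrt(3))^2) = sqrt(1 + 3) = sqrt(4) = 2
θ = arctan(b/a) = arctan(1.7321/1) (quadrant-adjusted) = 60° = π/3
z = 2e^(i*π/3)


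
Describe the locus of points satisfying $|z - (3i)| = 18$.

|z - z0| = r describes a circle centered at z0 with radius r
Here z0 = 3i and r = 18
Locus: Circle centered at (0, 3) with radius 18


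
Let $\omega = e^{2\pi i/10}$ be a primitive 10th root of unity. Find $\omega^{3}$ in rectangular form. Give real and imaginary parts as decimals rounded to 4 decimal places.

ω^3 = e^(2πi·3/10) = e^(i·3π/5)
= cos(3π/5) + i sin(3π/5)
= -0.3090 + 0.9511i


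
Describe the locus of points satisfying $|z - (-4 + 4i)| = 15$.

|z - z0| = r describes a circle centered at z0 with radius r
Here z0 = -4 + 4i and r = 15
Locus: Circle centered at (-4, 4) with radius 15


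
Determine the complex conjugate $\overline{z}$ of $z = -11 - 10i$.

If z = a + bi, then conjugate(z) = a - bi
conjugate(-11 - 10i) = -11 + 10i


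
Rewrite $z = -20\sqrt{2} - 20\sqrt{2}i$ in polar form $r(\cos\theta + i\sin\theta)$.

r = |z| = sqrt(a^2 + b^2) = sqrt((-20*sqrt(2))^2 + (-20*sqrt(2))^2) = sqrt(800 + 800) = sqrt(1600) = 40
θ = arctan(b/a) = arctan(-28.2843/-28.2843) (quadrant-adjusted) = 225°
z = 40(cos 225° + i sin 225°)


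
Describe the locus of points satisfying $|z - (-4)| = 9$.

|z - z0| = r describes a circle centered at z0 with radius r
Here z0 = -4 and r = 9
Locus: Circle centered at (-4, 0) with radius 9


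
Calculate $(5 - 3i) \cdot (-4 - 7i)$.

(a1*a2 - b1*b2) + (a1*b2 + b1*a2)i
= (-20 - 21) + (-35 + 12)i
= -41 - 23i


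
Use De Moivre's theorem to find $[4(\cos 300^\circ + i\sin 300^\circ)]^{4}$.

By De Moivre: z^n = r^n(cos(nθ) + i sin(nθ))
= 4^4(cos(4*300°) + i sin(4*300°))
= 256(cos 120° + i sin 120°)
= -128 + 128*sqrt(3)i


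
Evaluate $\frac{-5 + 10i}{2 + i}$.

Multiply numerator and denominator by conjugate (2 - i):
= (-5 + 10i)(2 - i) / (2^2 + 1^2)
= (25i) / 5
= 5i


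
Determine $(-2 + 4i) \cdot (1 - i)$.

(a1*a2 - b1*b2) + (a1*b2 + b1*a2)i
= (-2 - (-4)) + (2 + 4)i
= 2 + 6i


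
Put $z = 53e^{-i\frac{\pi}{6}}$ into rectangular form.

a = r cos θ = 53 * sqrt(3)/2 = 53*sqrt(3)/2
b = r sin θ = 53 * -1/2 = -53/2
z = 53*sqrt(3)/2 - (53/2)i


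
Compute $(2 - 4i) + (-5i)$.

(2 + 0) + (-4 + (-5))i = 2 - 9i


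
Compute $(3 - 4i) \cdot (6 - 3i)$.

(a1*a2 - b1*b2) + (a1*b2 + b1*a2)i
= (18 - 12) + (-9 + (-24))i
= 6 - 33i


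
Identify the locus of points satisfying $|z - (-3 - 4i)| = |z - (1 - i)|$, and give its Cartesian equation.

|z - z1| = |z - z2| means z is equidistant from z1 and z2,
i.e. the perpendicular bisector of the segment from (-3, -4) to (1, -1) (midpoint (-1, -5/2)).
With z = x + yi, square both sides:
(x - (-3))^2 + (y - (-4))^2 = (x - 1)^2 + (y - (-1))^2
The x^2 and y^2 terms cancel: 8x + 6y = 2 - 25 = -23
Simplify: 8x + 6y = -23
Locus: Perpendicular bisector of the segment from (-3, -4) to (1, -1): the line 8x + 6y = -23


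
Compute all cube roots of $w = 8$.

|w| = 8, arg(w) = 0°
Root modulus = 8^(1/3) = 2
Root arguments: θ_k = (0° + 360°k)/3 for k = 0, 1, ..., 2
Roots: 2, -1 + sqrt(3)i, -1 - sqrt(3)i


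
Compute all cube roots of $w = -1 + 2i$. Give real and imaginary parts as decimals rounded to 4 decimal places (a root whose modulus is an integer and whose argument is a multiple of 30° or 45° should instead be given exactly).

|w| = sqrt(5) ≈ 2.236068, arg(w) ≈ 116.565051°
Root modulus = sqrt(5)^(1/3) ≈ 1.307660
Root arguments: θ_k = (arg(w) + 360°k)/3 for k = 0, 1, ..., 2
Compute each root as (root modulus)(cos θ_k + i sin θ_k) using full-precision intermediates, then round to 4 decimal places.
Roots: 1.0183 + 0.8204i, -1.2196 + 0.4717i, 0.2013 - 1.2921i


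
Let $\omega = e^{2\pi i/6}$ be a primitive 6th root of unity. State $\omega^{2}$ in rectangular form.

ω^2 = e^(2πi·2/6) = e^(i·2π/3)
= cos(2π/3) + i sin(2π/3)
= -1/2 + (sqrt(3)/2)i


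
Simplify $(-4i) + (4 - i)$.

(0 + 4) + (-4 + (-1))i = 4 - 5i


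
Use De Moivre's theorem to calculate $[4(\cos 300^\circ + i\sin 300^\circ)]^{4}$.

By De Moivre: z^n = r^n(cos(nθ) + i sin(nθ))
= 4^4(cos(4*300°) + i sin(4*300°))
= 256(cos 120° + i sin 120°)
= -128 + 128*sqrt(3)i


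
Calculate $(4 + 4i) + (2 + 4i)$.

(4 + 2) + (4 + 4)i = 6 + 8i


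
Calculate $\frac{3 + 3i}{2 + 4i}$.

Multiply numerator and denominator by conjugate (2 - 4i):
= (3 + 3i)(2 - 4i) / (2^2 + 4^2)
= (18 - 6i) / 20
Divide through by 2: (9 - 3i) / 10
= 9/10 - (3/10)i
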